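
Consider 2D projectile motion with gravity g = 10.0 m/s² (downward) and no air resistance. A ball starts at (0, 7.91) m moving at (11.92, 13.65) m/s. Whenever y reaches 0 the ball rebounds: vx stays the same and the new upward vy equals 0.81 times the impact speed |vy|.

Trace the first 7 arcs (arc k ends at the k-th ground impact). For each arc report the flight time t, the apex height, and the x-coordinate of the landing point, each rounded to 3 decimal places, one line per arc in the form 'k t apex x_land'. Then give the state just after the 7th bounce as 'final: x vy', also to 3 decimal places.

1 3.221 17.226 38.396
2 3.007 11.302 74.239
3 2.436 7.415 103.271
4 1.973 4.865 126.787
5 1.598 3.192 145.836
6 1.294 2.094 161.265
7 1.048 1.374 173.762
final: 173.762 4.246

Arc 1: start y=7.910, vy=13.650 → t=3.221, apex=17.226, x_land=38.396, impact vy=-18.561
  bounce: vy ← 0.81·18.561 = 15.035
Arc 2: start y=0.000, vy=15.035 → t=3.007, apex=11.302, x_land=74.239, impact vy=-15.035
  bounce: vy ← 0.81·15.035 = 12.178
Arc 3: start y=0.000, vy=12.178 → t=2.436, apex=7.415, x_land=103.271, impact vy=-12.178
  bounce: vy ← 0.81·12.178 = 9.864
Arc 4: start y=0.000, vy=9.864 → t=1.973, apex=4.865, x_land=126.787, impact vy=-9.864
  bounce: vy ← 0.81·9.864 = 7.990
Arc 5: start y=0.000, vy=7.990 → t=1.598, apex=3.192, x_land=145.836, impact vy=-7.990
  bounce: vy ← 0.81·7.990 = 6.472
Arc 6: start y=0.000, vy=6.472 → t=1.294, apex=2.094, x_land=161.265, impact vy=-6.472
  bounce: vy ← 0.81·6.472 = 5.242
Arc 7: start y=0.000, vy=5.242 → t=1.048, apex=1.374, x_land=173.762, impact vy=-5.242
  bounce: vy ← 0.81·5.242 = 4.246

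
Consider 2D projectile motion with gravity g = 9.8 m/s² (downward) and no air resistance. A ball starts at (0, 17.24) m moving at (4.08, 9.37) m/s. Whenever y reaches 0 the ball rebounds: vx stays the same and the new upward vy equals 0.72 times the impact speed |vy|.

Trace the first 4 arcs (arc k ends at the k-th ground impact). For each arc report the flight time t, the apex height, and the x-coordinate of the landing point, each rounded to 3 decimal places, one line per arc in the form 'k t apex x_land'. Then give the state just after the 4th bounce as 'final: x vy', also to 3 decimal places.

Arc 1: start y=17.240, vy=9.370 → t=3.061, apex=21.719, x_land=12.491, impact vy=-20.633
  bounce: vy ← 0.72·20.633 = 14.855
Arc 2: start y=0.000, vy=14.855 → t=3.032, apex=11.259, x_land=24.860, impact vy=-14.855
  bounce: vy ← 0.72·14.855 = 10.696
Arc 3: start y=0.000, vy=10.696 → t=2.183, apex=5.837, x_land=33.766, impact vy=-10.696
  bounce: vy ← 0.72·10.696 = 7.701
Arc 4: start y=0.000, vy=7.701 → t=1.572, apex=3.026, x_land=40.179, impact vy=-7.701
  bounce: vy ← 0.72·7.701 = 5.545

1 3.061 21.719 12.491
2 3.032 11.259 24.860
3 2.183 5.837 33.766
4 1.572 3.026 40.179
final: 40.179 5.545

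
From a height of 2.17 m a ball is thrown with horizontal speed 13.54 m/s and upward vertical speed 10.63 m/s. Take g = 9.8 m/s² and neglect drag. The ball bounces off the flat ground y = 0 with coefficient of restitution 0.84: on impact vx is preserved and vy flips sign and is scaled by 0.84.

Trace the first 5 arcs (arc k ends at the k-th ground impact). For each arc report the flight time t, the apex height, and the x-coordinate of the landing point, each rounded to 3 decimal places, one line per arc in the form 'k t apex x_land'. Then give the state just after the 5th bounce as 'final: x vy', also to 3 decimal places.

1 2.357 7.935 31.917
2 2.138 5.599 60.865
3 1.796 3.951 85.180
4 1.509 2.788 105.605
5 1.267 1.967 122.763
final: 122.763 5.216

Arc 1: start y=2.170, vy=10.630 → t=2.357, apex=7.935, x_land=31.917, impact vy=-12.471
  bounce: vy ← 0.84·12.471 = 10.476
Arc 2: start y=0.000, vy=10.476 → t=2.138, apex=5.599, x_land=60.865, impact vy=-10.476
  bounce: vy ← 0.84·10.476 = 8.800
Arc 3: start y=0.000, vy=8.800 → t=1.796, apex=3.951, x_land=85.180, impact vy=-8.800
  bounce: vy ← 0.84·8.800 = 7.392
Arc 4: start y=0.000, vy=7.392 → t=1.509, apex=2.788, x_land=105.605, impact vy=-7.392
  bounce: vy ← 0.84·7.392 = 6.209
Arc 5: start y=0.000, vy=6.209 → t=1.267, apex=1.967, x_land=122.763, impact vy=-6.209
  bounce: vy ← 0.84·6.209 = 5.216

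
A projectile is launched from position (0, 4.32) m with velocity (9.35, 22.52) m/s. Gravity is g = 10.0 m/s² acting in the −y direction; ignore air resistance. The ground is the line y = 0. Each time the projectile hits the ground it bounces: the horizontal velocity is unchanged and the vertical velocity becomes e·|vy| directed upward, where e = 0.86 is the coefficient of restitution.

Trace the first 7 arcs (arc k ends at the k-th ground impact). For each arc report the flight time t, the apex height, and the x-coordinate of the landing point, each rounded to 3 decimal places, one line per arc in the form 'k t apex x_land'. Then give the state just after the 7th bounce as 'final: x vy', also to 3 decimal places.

1 4.688 29.678 43.836
2 4.190 21.949 83.016
3 3.604 16.234 116.711
4 3.099 12.007 145.689
5 2.665 8.880 170.610
6 2.292 6.568 192.042
7 1.971 4.857 210.473
final: 210.473 8.477

Arc 1: start y=4.320, vy=22.520 → t=4.688, apex=29.678, x_land=43.836, impact vy=-24.363
  bounce: vy ← 0.86·24.363 = 20.952
Arc 2: start y=0.000, vy=20.952 → t=4.190, apex=21.949, x_land=83.016, impact vy=-20.952
  bounce: vy ← 0.86·20.952 = 18.019
Arc 3: start y=0.000, vy=18.019 → t=3.604, apex=16.234, x_land=116.711, impact vy=-18.019
  bounce: vy ← 0.86·18.019 = 15.496
Arc 4: start y=0.000, vy=15.496 → t=3.099, apex=12.007, x_land=145.689, impact vy=-15.496
  bounce: vy ← 0.86·15.496 = 13.327
Arc 5: start y=0.000, vy=13.327 → t=2.665, apex=8.880, x_land=170.610, impact vy=-13.327
  bounce: vy ← 0.86·13.327 = 11.461
Arc 6: start y=0.000, vy=11.461 → t=2.292, apex=6.568, x_land=192.042, impact vy=-11.461
  bounce: vy ← 0.86·11.461 = 9.856
Arc 7: start y=0.000, vy=9.856 → t=1.971, apex=4.857, x_land=210.473, impact vy=-9.856
  bounce: vy ← 0.86·9.856 = 8.477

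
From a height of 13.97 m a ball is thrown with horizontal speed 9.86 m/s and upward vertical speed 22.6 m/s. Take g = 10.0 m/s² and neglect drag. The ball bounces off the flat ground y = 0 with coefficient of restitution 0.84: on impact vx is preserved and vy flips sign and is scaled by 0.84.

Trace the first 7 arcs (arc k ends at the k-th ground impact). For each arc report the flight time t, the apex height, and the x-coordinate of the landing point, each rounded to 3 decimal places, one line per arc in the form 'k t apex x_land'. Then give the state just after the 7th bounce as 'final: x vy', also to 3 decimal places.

1 5.071 39.508 50.000
2 4.722 27.877 96.563
3 3.967 19.670 135.676
4 3.332 13.879 168.531
5 2.799 9.793 196.130
6 2.351 6.910 219.312
7 1.975 4.876 238.785
final: 238.785 8.295

Arc 1: start y=13.970, vy=22.600 → t=5.071, apex=39.508, x_land=50.000, impact vy=-28.110
  bounce: vy ← 0.84·28.110 = 23.612
Arc 2: start y=0.000, vy=23.612 → t=4.722, apex=27.877, x_land=96.563, impact vy=-23.612
  bounce: vy ← 0.84·23.612 = 19.834
Arc 3: start y=0.000, vy=19.834 → t=3.967, apex=19.670, x_land=135.676, impact vy=-19.834
  bounce: vy ← 0.84·19.834 = 16.661
Arc 4: start y=0.000, vy=16.661 → t=3.332, apex=13.879, x_land=168.531, impact vy=-16.661
  bounce: vy ← 0.84·16.661 = 13.995
Arc 5: start y=0.000, vy=13.995 → t=2.799, apex=9.793, x_land=196.130, impact vy=-13.995
  bounce: vy ← 0.84·13.995 = 11.756
Arc 6: start y=0.000, vy=11.756 → t=2.351, apex=6.910, x_land=219.312, impact vy=-11.756
  bounce: vy ← 0.84·11.756 = 9.875
Arc 7: start y=0.000, vy=9.875 → t=1.975, apex=4.876, x_land=238.785, impact vy=-9.875
  bounce: vy ← 0.84·9.875 = 8.295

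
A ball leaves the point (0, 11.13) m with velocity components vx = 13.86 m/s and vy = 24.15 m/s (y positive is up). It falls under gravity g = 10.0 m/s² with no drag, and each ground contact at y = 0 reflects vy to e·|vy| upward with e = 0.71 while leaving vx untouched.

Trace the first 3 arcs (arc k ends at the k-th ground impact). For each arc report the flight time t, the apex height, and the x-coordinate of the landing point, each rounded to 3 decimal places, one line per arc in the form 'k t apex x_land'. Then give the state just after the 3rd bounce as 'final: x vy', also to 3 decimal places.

1 5.254 40.291 72.816
2 4.031 20.311 128.685
3 2.862 10.239 168.352
final: 168.352 10.160

Arc 1: start y=11.130, vy=24.150 → t=5.254, apex=40.291, x_land=72.816, impact vy=-28.387
  bounce: vy ← 0.71·28.387 = 20.155
Arc 2: start y=0.000, vy=20.155 → t=4.031, apex=20.311, x_land=128.685, impact vy=-20.155
  bounce: vy ← 0.71·20.155 = 14.310
Arc 3: start y=0.000, vy=14.310 → t=2.862, apex=10.239, x_land=168.352, impact vy=-14.310
  bounce: vy ← 0.71·14.310 = 10.160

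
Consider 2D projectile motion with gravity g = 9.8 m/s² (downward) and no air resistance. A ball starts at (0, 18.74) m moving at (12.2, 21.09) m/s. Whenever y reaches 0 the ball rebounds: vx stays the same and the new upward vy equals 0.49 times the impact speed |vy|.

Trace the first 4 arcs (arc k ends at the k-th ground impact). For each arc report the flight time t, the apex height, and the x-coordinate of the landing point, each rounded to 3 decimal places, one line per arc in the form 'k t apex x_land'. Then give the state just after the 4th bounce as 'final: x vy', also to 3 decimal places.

Arc 1: start y=18.740, vy=21.090 → t=5.060, apex=41.433, x_land=61.731, impact vy=-28.497
  bounce: vy ← 0.49·28.497 = 13.964
Arc 2: start y=0.000, vy=13.964 → t=2.850, apex=9.948, x_land=96.498, impact vy=-13.964
  bounce: vy ← 0.49·13.964 = 6.842
Arc 3: start y=0.000, vy=6.842 → t=1.396, apex=2.389, x_land=113.533, impact vy=-6.842
  bounce: vy ← 0.49·6.842 = 3.353
Arc 4: start y=0.000, vy=3.353 → t=0.684, apex=0.573, x_land=121.881, impact vy=-3.353
  bounce: vy ← 0.49·3.353 = 1.643

1 5.060 41.433 61.731
2 2.850 9.948 96.498
3 1.396 2.389 113.533
4 0.684 0.573 121.881
final: 121.881 1.643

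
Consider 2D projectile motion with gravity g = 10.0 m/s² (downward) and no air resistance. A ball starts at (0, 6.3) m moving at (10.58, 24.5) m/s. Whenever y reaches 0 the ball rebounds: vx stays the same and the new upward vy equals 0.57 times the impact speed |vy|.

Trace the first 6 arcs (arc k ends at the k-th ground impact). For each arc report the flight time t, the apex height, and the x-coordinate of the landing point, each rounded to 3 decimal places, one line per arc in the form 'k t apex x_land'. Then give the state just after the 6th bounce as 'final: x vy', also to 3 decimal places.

1 5.145 36.312 54.433
2 3.072 11.798 86.937
3 1.751 3.833 105.464
4 0.998 1.245 116.024
5 0.569 0.405 122.044
6 0.324 0.131 125.475
final: 125.475 0.924

Arc 1: start y=6.300, vy=24.500 → t=5.145, apex=36.312, x_land=54.433, impact vy=-26.949
  bounce: vy ← 0.57·26.949 = 15.361
Arc 2: start y=0.000, vy=15.361 → t=3.072, apex=11.798, x_land=86.937, impact vy=-15.361
  bounce: vy ← 0.57·15.361 = 8.756
Arc 3: start y=0.000, vy=8.756 → t=1.751, apex=3.833, x_land=105.464, impact vy=-8.756
  bounce: vy ← 0.57·8.756 = 4.991
Arc 4: start y=0.000, vy=4.991 → t=0.998, apex=1.245, x_land=116.024, impact vy=-4.991
  bounce: vy ← 0.57·4.991 = 2.845
Arc 5: start y=0.000, vy=2.845 → t=0.569, apex=0.405, x_land=122.044, impact vy=-2.845
  bounce: vy ← 0.57·2.845 = 1.622
Arc 6: start y=0.000, vy=1.622 → t=0.324, apex=0.131, x_land=125.475, impact vy=-1.622
  bounce: vy ← 0.57·1.622 = 0.924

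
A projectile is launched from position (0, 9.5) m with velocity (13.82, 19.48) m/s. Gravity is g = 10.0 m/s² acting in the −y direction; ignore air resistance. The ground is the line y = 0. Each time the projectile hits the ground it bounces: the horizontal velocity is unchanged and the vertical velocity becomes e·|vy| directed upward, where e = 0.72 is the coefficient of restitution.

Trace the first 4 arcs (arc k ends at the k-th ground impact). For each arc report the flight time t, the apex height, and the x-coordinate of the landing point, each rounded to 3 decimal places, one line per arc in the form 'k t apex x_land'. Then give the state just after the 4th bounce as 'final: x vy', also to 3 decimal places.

1 4.334 28.474 59.901
2 3.436 14.761 107.391
3 2.474 7.652 141.584
4 1.781 3.967 166.203
final: 166.203 6.413

Arc 1: start y=9.500, vy=19.480 → t=4.334, apex=28.474, x_land=59.901, impact vy=-23.864
  bounce: vy ← 0.72·23.864 = 17.182
Arc 2: start y=0.000, vy=17.182 → t=3.436, apex=14.761, x_land=107.391, impact vy=-17.182
  bounce: vy ← 0.72·17.182 = 12.371
Arc 3: start y=0.000, vy=12.371 → t=2.474, apex=7.652, x_land=141.584, impact vy=-12.371
  bounce: vy ← 0.72·12.371 = 8.907
Arc 4: start y=0.000, vy=8.907 → t=1.781, apex=3.967, x_land=166.203, impact vy=-8.907
  bounce: vy ← 0.72·8.907 = 6.413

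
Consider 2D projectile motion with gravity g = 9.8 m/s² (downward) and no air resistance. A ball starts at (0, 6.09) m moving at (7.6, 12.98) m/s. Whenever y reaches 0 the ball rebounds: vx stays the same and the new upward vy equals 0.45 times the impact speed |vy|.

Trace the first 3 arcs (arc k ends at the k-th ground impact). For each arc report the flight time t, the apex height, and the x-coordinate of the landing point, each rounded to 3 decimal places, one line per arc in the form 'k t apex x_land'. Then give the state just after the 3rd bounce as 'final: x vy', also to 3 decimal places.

Arc 1: start y=6.090, vy=12.980 → t=3.056, apex=14.686, x_land=23.223, impact vy=-16.966
  bounce: vy ← 0.45·16.966 = 7.635
Arc 2: start y=0.000, vy=7.635 → t=1.558, apex=2.974, x_land=35.065, impact vy=-7.635
  bounce: vy ← 0.45·7.635 = 3.436
Arc 3: start y=0.000, vy=3.436 → t=0.701, apex=0.602, x_land=40.394, impact vy=-3.436
  bounce: vy ← 0.45·3.436 = 1.546

1 3.056 14.686 23.223
2 1.558 2.974 35.065
3 0.701 0.602 40.394
final: 40.394 1.546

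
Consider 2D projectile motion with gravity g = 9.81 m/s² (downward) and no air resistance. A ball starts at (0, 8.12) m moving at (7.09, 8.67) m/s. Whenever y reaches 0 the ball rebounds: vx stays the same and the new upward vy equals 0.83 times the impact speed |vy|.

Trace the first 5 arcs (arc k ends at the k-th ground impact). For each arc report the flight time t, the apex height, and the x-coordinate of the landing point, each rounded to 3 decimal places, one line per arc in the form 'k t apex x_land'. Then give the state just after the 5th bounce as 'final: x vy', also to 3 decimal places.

Arc 1: start y=8.120, vy=8.670 → t=2.445, apex=11.951, x_land=17.333, impact vy=-15.313
  bounce: vy ← 0.83·15.313 = 12.710
Arc 2: start y=0.000, vy=12.710 → t=2.591, apex=8.233, x_land=35.705, impact vy=-12.710
  bounce: vy ← 0.83·12.710 = 10.549
Arc 3: start y=0.000, vy=10.549 → t=2.151, apex=5.672, x_land=50.953, impact vy=-10.549
  bounce: vy ← 0.83·10.549 = 8.756
Arc 4: start y=0.000, vy=8.756 → t=1.785, apex=3.907, x_land=63.609, impact vy=-8.756
  bounce: vy ← 0.83·8.756 = 7.267
Arc 5: start y=0.000, vy=7.267 → t=1.482, apex=2.692, x_land=74.113, impact vy=-7.267
  bounce: vy ← 0.83·7.267 = 6.032

1 2.445 11.951 17.333
2 2.591 8.233 35.705
3 2.151 5.672 50.953
4 1.785 3.907 63.609
5 1.482 2.692 74.113
final: 74.113 6.032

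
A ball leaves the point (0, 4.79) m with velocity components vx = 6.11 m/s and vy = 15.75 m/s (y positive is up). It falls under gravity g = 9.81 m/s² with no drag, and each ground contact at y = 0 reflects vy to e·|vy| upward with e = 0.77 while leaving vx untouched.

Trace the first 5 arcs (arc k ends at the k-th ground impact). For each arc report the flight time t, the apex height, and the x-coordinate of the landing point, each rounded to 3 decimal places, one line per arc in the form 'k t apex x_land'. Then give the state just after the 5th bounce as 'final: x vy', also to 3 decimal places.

Arc 1: start y=4.790, vy=15.750 → t=3.491, apex=17.433, x_land=21.329, impact vy=-18.494
  bounce: vy ← 0.77·18.494 = 14.241
Arc 2: start y=0.000, vy=14.241 → t=2.903, apex=10.336, x_land=39.068, impact vy=-14.241
  bounce: vy ← 0.77·14.241 = 10.965
Arc 3: start y=0.000, vy=10.965 → t=2.236, apex=6.128, x_land=52.727, impact vy=-10.965
  bounce: vy ← 0.77·10.965 = 8.443
Arc 4: start y=0.000, vy=8.443 → t=1.721, apex=3.634, x_land=63.244, impact vy=-8.443
  bounce: vy ← 0.77·8.443 = 6.501
Arc 5: start y=0.000, vy=6.501 → t=1.325, apex=2.154, x_land=71.343, impact vy=-6.501
  bounce: vy ← 0.77·6.501 = 5.006

1 3.491 17.433 21.329
2 2.903 10.336 39.068
3 2.236 6.128 52.727
4 1.721 3.634 63.244
5 1.325 2.154 71.343
final: 71.343 5.006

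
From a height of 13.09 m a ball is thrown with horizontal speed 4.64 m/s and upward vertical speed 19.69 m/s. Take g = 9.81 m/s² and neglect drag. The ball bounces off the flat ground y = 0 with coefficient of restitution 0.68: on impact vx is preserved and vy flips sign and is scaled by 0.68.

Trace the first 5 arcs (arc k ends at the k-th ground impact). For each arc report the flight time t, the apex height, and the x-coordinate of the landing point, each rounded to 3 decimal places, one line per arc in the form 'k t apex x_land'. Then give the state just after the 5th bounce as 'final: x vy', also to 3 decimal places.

1 4.595 32.850 21.321
2 3.520 15.190 37.652
3 2.393 7.024 48.757
4 1.627 3.248 56.308
5 1.107 1.502 61.443
final: 61.443 3.691

Arc 1: start y=13.090, vy=19.690 → t=4.595, apex=32.850, x_land=21.321, impact vy=-25.387
  bounce: vy ← 0.68·25.387 = 17.263
Arc 2: start y=0.000, vy=17.263 → t=3.520, apex=15.190, x_land=37.652, impact vy=-17.263
  bounce: vy ← 0.68·17.263 = 11.739
Arc 3: start y=0.000, vy=11.739 → t=2.393, apex=7.024, x_land=48.757, impact vy=-11.739
  bounce: vy ← 0.68·11.739 = 7.983
Arc 4: start y=0.000, vy=7.983 → t=1.627, apex=3.248, x_land=56.308, impact vy=-7.983
  bounce: vy ← 0.68·7.983 = 5.428
Arc 5: start y=0.000, vy=5.428 → t=1.107, apex=1.502, x_land=61.443, impact vy=-5.428
  bounce: vy ← 0.68·5.428 = 3.691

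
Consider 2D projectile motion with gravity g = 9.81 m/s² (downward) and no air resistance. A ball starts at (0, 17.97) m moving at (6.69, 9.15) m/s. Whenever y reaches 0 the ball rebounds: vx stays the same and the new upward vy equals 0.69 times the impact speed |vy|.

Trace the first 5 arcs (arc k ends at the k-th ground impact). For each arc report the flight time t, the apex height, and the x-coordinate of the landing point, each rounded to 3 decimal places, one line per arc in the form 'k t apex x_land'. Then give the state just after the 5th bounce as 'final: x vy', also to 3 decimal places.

Arc 1: start y=17.970, vy=9.150 → t=3.062, apex=22.237, x_land=20.484, impact vy=-20.888
  bounce: vy ← 0.69·20.888 = 14.412
Arc 2: start y=0.000, vy=14.412 → t=2.938, apex=10.587, x_land=40.142, impact vy=-14.412
  bounce: vy ← 0.69·14.412 = 9.945
Arc 3: start y=0.000, vy=9.945 → t=2.027, apex=5.041, x_land=53.705, impact vy=-9.945
  bounce: vy ← 0.69·9.945 = 6.862
Arc 4: start y=0.000, vy=6.862 → t=1.399, apex=2.400, x_land=63.064, impact vy=-6.862
  bounce: vy ← 0.69·6.862 = 4.735
Arc 5: start y=0.000, vy=4.735 → t=0.965, apex=1.143, x_land=69.522, impact vy=-4.735
  bounce: vy ← 0.69·4.735 = 3.267

1 3.062 22.237 20.484
2 2.938 10.587 40.142
3 2.027 5.041 53.705
4 1.399 2.400 63.064
5 0.965 1.143 69.522
final: 69.522 3.267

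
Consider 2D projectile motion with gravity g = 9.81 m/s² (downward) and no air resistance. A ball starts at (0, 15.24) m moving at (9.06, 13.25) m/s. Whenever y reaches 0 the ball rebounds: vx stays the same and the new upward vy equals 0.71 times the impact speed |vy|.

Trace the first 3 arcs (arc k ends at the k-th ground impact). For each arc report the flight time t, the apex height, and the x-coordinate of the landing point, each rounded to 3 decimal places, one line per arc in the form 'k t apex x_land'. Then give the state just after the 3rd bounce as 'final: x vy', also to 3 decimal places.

1 3.571 24.188 32.356
2 3.153 12.193 60.925
3 2.239 6.147 81.210
final: 81.210 7.797

Arc 1: start y=15.240, vy=13.250 → t=3.571, apex=24.188, x_land=32.356, impact vy=-21.785
  bounce: vy ← 0.71·21.785 = 15.467
Arc 2: start y=0.000, vy=15.467 → t=3.153, apex=12.193, x_land=60.925, impact vy=-15.467
  bounce: vy ← 0.71·15.467 = 10.982
Arc 3: start y=0.000, vy=10.982 → t=2.239, apex=6.147, x_land=81.210, impact vy=-10.982
  bounce: vy ← 0.71·10.982 = 7.797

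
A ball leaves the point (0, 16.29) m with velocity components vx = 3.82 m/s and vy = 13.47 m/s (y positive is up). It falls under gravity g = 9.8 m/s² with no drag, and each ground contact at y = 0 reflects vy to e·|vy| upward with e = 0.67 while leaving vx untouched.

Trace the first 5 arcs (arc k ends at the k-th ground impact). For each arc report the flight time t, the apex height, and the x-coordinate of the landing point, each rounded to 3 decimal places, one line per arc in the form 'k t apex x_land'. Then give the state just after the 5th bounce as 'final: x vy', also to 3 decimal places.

1 3.658 25.547 13.973
2 3.060 11.468 25.661
3 2.050 5.148 33.492
4 1.373 2.311 38.739
5 0.920 1.037 42.254
final: 42.254 3.021

Arc 1: start y=16.290, vy=13.470 → t=3.658, apex=25.547, x_land=13.973, impact vy=-22.377
  bounce: vy ← 0.67·22.377 = 14.993
Arc 2: start y=0.000, vy=14.993 → t=3.060, apex=11.468, x_land=25.661, impact vy=-14.993
  bounce: vy ← 0.67·14.993 = 10.045
Arc 3: start y=0.000, vy=10.045 → t=2.050, apex=5.148, x_land=33.492, impact vy=-10.045
  bounce: vy ← 0.67·10.045 = 6.730
Arc 4: start y=0.000, vy=6.730 → t=1.373, apex=2.311, x_land=38.739, impact vy=-6.730
  bounce: vy ← 0.67·6.730 = 4.509
Arc 5: start y=0.000, vy=4.509 → t=0.920, apex=1.037, x_land=42.254, impact vy=-4.509
  bounce: vy ← 0.67·4.509 = 3.021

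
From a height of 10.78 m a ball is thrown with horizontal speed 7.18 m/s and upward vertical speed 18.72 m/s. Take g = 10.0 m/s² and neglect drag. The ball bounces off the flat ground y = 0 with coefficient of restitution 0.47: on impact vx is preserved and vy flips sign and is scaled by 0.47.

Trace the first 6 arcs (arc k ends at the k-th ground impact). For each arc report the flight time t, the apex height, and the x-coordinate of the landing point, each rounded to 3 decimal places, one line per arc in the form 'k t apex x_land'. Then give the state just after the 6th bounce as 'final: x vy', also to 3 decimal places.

Arc 1: start y=10.780, vy=18.720 → t=4.251, apex=28.302, x_land=30.523, impact vy=-23.792
  bounce: vy ← 0.47·23.792 = 11.182
Arc 2: start y=0.000, vy=11.182 → t=2.236, apex=6.252, x_land=46.581, impact vy=-11.182
  bounce: vy ← 0.47·11.182 = 5.256
Arc 3: start y=0.000, vy=5.256 → t=1.051, apex=1.381, x_land=54.128, impact vy=-5.256
  bounce: vy ← 0.47·5.256 = 2.470
Arc 4: start y=0.000, vy=2.470 → t=0.494, apex=0.305, x_land=57.675, impact vy=-2.470
  bounce: vy ← 0.47·2.470 = 1.161
Arc 5: start y=0.000, vy=1.161 → t=0.232, apex=0.067, x_land=59.342, impact vy=-1.161
  bounce: vy ← 0.47·1.161 = 0.546
Arc 6: start y=0.000, vy=0.546 → t=0.109, apex=0.015, x_land=60.125, impact vy=-0.546
  bounce: vy ← 0.47·0.546 = 0.256

1 4.251 28.302 30.523
2 2.236 6.252 46.581
3 1.051 1.381 54.128
4 0.494 0.305 57.675
5 0.232 0.067 59.342
6 0.109 0.015 60.125
final: 60.125 0.256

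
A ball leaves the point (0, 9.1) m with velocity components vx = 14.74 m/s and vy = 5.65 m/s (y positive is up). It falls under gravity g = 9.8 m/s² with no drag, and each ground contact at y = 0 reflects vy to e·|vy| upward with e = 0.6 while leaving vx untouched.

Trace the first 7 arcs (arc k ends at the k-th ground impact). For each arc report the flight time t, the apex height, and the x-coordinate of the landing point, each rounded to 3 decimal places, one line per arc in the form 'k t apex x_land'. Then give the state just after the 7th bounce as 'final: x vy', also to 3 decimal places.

1 2.056 10.729 30.309
2 1.776 3.862 56.482
3 1.065 1.390 72.186
4 0.639 0.501 81.608
5 0.384 0.180 87.261
6 0.230 0.065 90.653
7 0.138 0.023 92.689
final: 92.689 0.406

Arc 1: start y=9.100, vy=5.650 → t=2.056, apex=10.729, x_land=30.309, impact vy=-14.501
  bounce: vy ← 0.6·14.501 = 8.701
Arc 2: start y=0.000, vy=8.701 → t=1.776, apex=3.862, x_land=56.482, impact vy=-8.701
  bounce: vy ← 0.6·8.701 = 5.220
Arc 3: start y=0.000, vy=5.220 → t=1.065, apex=1.390, x_land=72.186, impact vy=-5.220
  bounce: vy ← 0.6·5.220 = 3.132
Arc 4: start y=0.000, vy=3.132 → t=0.639, apex=0.501, x_land=81.608, impact vy=-3.132
  bounce: vy ← 0.6·3.132 = 1.879
Arc 5: start y=0.000, vy=1.879 → t=0.384, apex=0.180, x_land=87.261, impact vy=-1.879
  bounce: vy ← 0.6·1.879 = 1.128
Arc 6: start y=0.000, vy=1.128 → t=0.230, apex=0.065, x_land=90.653, impact vy=-1.128
  bounce: vy ← 0.6·1.128 = 0.677
Arc 7: start y=0.000, vy=0.677 → t=0.138, apex=0.023, x_land=92.689, impact vy=-0.677
  bounce: vy ← 0.6·0.677 = 0.406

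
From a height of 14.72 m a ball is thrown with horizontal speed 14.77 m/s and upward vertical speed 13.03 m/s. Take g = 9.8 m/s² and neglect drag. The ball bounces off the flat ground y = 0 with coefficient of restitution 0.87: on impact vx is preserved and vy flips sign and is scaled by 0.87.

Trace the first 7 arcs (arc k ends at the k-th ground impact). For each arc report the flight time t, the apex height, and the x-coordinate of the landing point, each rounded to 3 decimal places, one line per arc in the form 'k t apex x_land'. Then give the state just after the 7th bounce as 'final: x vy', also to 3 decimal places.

1 3.514 23.382 51.903
2 3.801 17.698 108.043
3 3.307 13.396 156.885
4 2.877 10.139 199.378
5 2.503 7.674 236.346
6 2.178 5.809 268.509
7 1.894 4.397 296.491
final: 296.491 8.076

Arc 1: start y=14.720, vy=13.030 → t=3.514, apex=23.382, x_land=51.903, impact vy=-21.408
  bounce: vy ← 0.87·21.408 = 18.625
Arc 2: start y=0.000, vy=18.625 → t=3.801, apex=17.698, x_land=108.043, impact vy=-18.625
  bounce: vy ← 0.87·18.625 = 16.204
Arc 3: start y=0.000, vy=16.204 → t=3.307, apex=13.396, x_land=156.885, impact vy=-16.204
  bounce: vy ← 0.87·16.204 = 14.097
Arc 4: start y=0.000, vy=14.097 → t=2.877, apex=10.139, x_land=199.378, impact vy=-14.097
  bounce: vy ← 0.87·14.097 = 12.264
Arc 5: start y=0.000, vy=12.264 → t=2.503, apex=7.674, x_land=236.346, impact vy=-12.264
  bounce: vy ← 0.87·12.264 = 10.670
Arc 6: start y=0.000, vy=10.670 → t=2.178, apex=5.809, x_land=268.509, impact vy=-10.670
  bounce: vy ← 0.87·10.670 = 9.283
Arc 7: start y=0.000, vy=9.283 → t=1.894, apex=4.397, x_land=296.491, impact vy=-9.283
  bounce: vy ← 0.87·9.283 = 8.076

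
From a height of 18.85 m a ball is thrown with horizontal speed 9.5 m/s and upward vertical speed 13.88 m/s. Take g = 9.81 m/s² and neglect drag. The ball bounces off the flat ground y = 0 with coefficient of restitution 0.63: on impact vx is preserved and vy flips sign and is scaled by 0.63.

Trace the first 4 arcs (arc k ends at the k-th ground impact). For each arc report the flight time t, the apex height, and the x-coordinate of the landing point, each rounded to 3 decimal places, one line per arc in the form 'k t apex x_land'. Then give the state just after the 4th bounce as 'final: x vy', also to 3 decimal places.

1 3.833 28.669 36.409
2 3.046 11.379 65.348
3 1.919 4.516 83.579
4 1.209 1.793 95.065
final: 95.065 3.736

Arc 1: start y=18.850, vy=13.880 → t=3.833, apex=28.669, x_land=36.409, impact vy=-23.717
  bounce: vy ← 0.63·23.717 = 14.942
Arc 2: start y=0.000, vy=14.942 → t=3.046, apex=11.379, x_land=65.348, impact vy=-14.942
  bounce: vy ← 0.63·14.942 = 9.413
Arc 3: start y=0.000, vy=9.413 → t=1.919, apex=4.516, x_land=83.579, impact vy=-9.413
  bounce: vy ← 0.63·9.413 = 5.930
Arc 4: start y=0.000, vy=5.930 → t=1.209, apex=1.793, x_land=95.065, impact vy=-5.930
  bounce: vy ← 0.63·5.930 = 3.736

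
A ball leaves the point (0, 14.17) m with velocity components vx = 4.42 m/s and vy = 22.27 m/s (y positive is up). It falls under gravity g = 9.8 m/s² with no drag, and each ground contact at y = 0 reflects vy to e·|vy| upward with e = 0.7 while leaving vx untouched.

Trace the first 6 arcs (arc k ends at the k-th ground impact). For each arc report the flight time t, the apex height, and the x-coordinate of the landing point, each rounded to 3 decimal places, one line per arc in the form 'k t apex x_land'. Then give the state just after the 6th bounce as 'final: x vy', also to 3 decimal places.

1 5.111 39.474 22.589
2 3.974 19.342 40.153
3 2.782 9.478 52.447
4 1.947 4.644 61.053
5 1.363 2.276 67.077
6 0.954 1.115 71.294
final: 71.294 3.272

Arc 1: start y=14.170, vy=22.270 → t=5.111, apex=39.474, x_land=22.589, impact vy=-27.815
  bounce: vy ← 0.7·27.815 = 19.471
Arc 2: start y=0.000, vy=19.471 → t=3.974, apex=19.342, x_land=40.153, impact vy=-19.471
  bounce: vy ← 0.7·19.471 = 13.629
Arc 3: start y=0.000, vy=13.629 → t=2.782, apex=9.478, x_land=52.447, impact vy=-13.629
  bounce: vy ← 0.7·13.629 = 9.541
Arc 4: start y=0.000, vy=9.541 → t=1.947, apex=4.644, x_land=61.053, impact vy=-9.541
  bounce: vy ← 0.7·9.541 = 6.678
Arc 5: start y=0.000, vy=6.678 → t=1.363, apex=2.276, x_land=67.077, impact vy=-6.678
  bounce: vy ← 0.7·6.678 = 4.675
Arc 6: start y=0.000, vy=4.675 → t=0.954, apex=1.115, x_land=71.294, impact vy=-4.675
  bounce: vy ← 0.7·4.675 = 3.272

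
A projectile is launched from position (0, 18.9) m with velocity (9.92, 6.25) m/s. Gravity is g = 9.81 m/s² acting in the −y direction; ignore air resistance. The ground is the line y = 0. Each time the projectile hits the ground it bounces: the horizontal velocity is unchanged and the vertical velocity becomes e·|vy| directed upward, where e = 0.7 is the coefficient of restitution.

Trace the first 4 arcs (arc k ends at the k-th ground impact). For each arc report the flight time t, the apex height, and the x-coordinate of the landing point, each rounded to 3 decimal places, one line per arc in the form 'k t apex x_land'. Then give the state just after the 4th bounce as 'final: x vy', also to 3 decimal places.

Arc 1: start y=18.900, vy=6.250 → t=2.701, apex=20.891, x_land=26.793, impact vy=-20.246
  bounce: vy ← 0.7·20.246 = 14.172
Arc 2: start y=0.000, vy=14.172 → t=2.889, apex=10.237, x_land=55.454, impact vy=-14.172
  bounce: vy ← 0.7·14.172 = 9.920
Arc 3: start y=0.000, vy=9.920 → t=2.022, apex=5.016, x_land=75.517, impact vy=-9.920
  bounce: vy ← 0.7·9.920 = 6.944
Arc 4: start y=0.000, vy=6.944 → t=1.416, apex=2.458, x_land=89.561, impact vy=-6.944
  bounce: vy ← 0.7·6.944 = 4.861

1 2.701 20.891 26.793
2 2.889 10.237 55.454
3 2.022 5.016 75.517
4 1.416 2.458 89.561
final: 89.561 4.861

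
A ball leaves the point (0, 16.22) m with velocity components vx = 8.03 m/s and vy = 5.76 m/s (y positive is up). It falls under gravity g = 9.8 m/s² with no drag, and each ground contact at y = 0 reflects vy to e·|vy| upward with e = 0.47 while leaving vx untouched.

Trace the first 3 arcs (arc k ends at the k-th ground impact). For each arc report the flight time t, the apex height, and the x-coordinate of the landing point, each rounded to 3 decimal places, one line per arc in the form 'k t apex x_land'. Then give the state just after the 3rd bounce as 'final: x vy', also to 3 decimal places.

1 2.500 17.913 20.073
2 1.797 3.957 34.505
3 0.845 0.874 41.288
final: 41.288 1.945

Arc 1: start y=16.220, vy=5.760 → t=2.500, apex=17.913, x_land=20.073, impact vy=-18.737
  bounce: vy ← 0.47·18.737 = 8.807
Arc 2: start y=0.000, vy=8.807 → t=1.797, apex=3.957, x_land=34.505, impact vy=-8.807
  bounce: vy ← 0.47·8.807 = 4.139
Arc 3: start y=0.000, vy=4.139 → t=0.845, apex=0.874, x_land=41.288, impact vy=-4.139
  bounce: vy ← 0.47·4.139 = 1.945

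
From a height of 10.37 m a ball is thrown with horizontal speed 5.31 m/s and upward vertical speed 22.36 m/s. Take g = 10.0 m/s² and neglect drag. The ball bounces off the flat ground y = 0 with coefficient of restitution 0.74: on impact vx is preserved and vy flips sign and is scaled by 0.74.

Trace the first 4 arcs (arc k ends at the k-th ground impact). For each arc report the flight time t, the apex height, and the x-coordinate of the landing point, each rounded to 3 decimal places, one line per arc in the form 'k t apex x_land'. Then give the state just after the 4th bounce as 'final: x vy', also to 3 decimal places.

1 4.896 35.368 25.996
2 3.936 19.368 46.897
3 2.913 10.606 62.365
4 2.156 5.808 73.810
final: 73.810 7.975

Arc 1: start y=10.370, vy=22.360 → t=4.896, apex=35.368, x_land=25.996, impact vy=-26.596
  bounce: vy ← 0.74·26.596 = 19.681
Arc 2: start y=0.000, vy=19.681 → t=3.936, apex=19.368, x_land=46.897, impact vy=-19.681
  bounce: vy ← 0.74·19.681 = 14.564
Arc 3: start y=0.000, vy=14.564 → t=2.913, apex=10.606, x_land=62.365, impact vy=-14.564
  bounce: vy ← 0.74·14.564 = 10.778
Arc 4: start y=0.000, vy=10.778 → t=2.156, apex=5.808, x_land=73.810, impact vy=-10.778
  bounce: vy ← 0.74·10.778 = 7.975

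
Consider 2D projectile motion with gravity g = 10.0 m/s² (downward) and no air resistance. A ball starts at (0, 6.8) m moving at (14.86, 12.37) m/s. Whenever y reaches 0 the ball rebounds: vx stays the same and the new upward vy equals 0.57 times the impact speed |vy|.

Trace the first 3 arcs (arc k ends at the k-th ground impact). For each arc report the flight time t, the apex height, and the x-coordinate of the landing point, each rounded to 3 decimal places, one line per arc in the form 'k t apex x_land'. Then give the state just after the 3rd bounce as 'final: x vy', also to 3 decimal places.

1 2.937 14.451 43.645
2 1.938 4.695 72.444
3 1.105 1.525 88.860
final: 88.860 3.148

Arc 1: start y=6.800, vy=12.370 → t=2.937, apex=14.451, x_land=43.645, impact vy=-17.000
  bounce: vy ← 0.57·17.000 = 9.690
Arc 2: start y=0.000, vy=9.690 → t=1.938, apex=4.695, x_land=72.444, impact vy=-9.690
  bounce: vy ← 0.57·9.690 = 5.523
Arc 3: start y=0.000, vy=5.523 → t=1.105, apex=1.525, x_land=88.860, impact vy=-5.523
  bounce: vy ← 0.57·5.523 = 3.148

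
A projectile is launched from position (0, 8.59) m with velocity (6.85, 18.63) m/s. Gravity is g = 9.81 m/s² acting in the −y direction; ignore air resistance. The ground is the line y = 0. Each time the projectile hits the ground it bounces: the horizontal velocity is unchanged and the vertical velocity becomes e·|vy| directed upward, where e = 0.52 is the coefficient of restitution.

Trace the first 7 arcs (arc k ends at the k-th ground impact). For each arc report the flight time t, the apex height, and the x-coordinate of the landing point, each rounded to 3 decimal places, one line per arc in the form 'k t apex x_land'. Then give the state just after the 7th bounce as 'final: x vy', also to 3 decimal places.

1 4.214 26.280 28.864
2 2.407 7.106 45.354
3 1.252 1.921 53.929
4 0.651 0.520 58.388
5 0.338 0.140 60.706
6 0.176 0.038 61.912
7 0.092 0.010 62.539
final: 62.539 0.233

Arc 1: start y=8.590, vy=18.630 → t=4.214, apex=26.280, x_land=28.864, impact vy=-22.707
  bounce: vy ← 0.52·22.707 = 11.808
Arc 2: start y=0.000, vy=11.808 → t=2.407, apex=7.106, x_land=45.354, impact vy=-11.808
  bounce: vy ← 0.52·11.808 = 6.140
Arc 3: start y=0.000, vy=6.140 → t=1.252, apex=1.921, x_land=53.929, impact vy=-6.140
  bounce: vy ← 0.52·6.140 = 3.193
Arc 4: start y=0.000, vy=3.193 → t=0.651, apex=0.520, x_land=58.388, impact vy=-3.193
  bounce: vy ← 0.52·3.193 = 1.660
Arc 5: start y=0.000, vy=1.660 → t=0.338, apex=0.140, x_land=60.706, impact vy=-1.660
  bounce: vy ← 0.52·1.660 = 0.863
Arc 6: start y=0.000, vy=0.863 → t=0.176, apex=0.038, x_land=61.912, impact vy=-0.863
  bounce: vy ← 0.52·0.863 = 0.449
Arc 7: start y=0.000, vy=0.449 → t=0.092, apex=0.010, x_land=62.539, impact vy=-0.449
  bounce: vy ← 0.52·0.449 = 0.233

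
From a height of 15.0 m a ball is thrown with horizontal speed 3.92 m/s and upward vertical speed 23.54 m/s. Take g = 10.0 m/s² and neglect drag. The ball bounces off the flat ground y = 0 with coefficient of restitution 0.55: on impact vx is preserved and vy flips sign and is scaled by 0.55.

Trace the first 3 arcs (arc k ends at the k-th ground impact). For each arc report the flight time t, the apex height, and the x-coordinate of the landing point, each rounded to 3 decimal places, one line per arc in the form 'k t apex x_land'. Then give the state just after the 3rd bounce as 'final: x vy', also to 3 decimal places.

1 5.277 42.707 20.684
2 3.215 12.919 33.286
3 1.768 3.908 40.217
final: 40.217 4.862

Arc 1: start y=15.000, vy=23.540 → t=5.277, apex=42.707, x_land=20.684, impact vy=-29.226
  bounce: vy ← 0.55·29.226 = 16.074
Arc 2: start y=0.000, vy=16.074 → t=3.215, apex=12.919, x_land=33.286, impact vy=-16.074
  bounce: vy ← 0.55·16.074 = 8.841
Arc 3: start y=0.000, vy=8.841 → t=1.768, apex=3.908, x_land=40.217, impact vy=-8.841
  bounce: vy ← 0.55·8.841 = 4.862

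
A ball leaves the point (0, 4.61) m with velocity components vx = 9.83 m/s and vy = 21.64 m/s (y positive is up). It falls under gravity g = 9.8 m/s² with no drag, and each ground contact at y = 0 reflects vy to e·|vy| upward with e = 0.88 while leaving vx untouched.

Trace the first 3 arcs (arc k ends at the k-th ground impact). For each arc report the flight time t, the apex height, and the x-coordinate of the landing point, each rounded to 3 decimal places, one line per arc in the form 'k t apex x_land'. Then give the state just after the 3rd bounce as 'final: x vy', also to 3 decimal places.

Arc 1: start y=4.610, vy=21.640 → t=4.620, apex=28.502, x_land=45.414, impact vy=-23.636
  bounce: vy ← 0.88·23.636 = 20.799
Arc 2: start y=0.000, vy=20.799 → t=4.245, apex=22.072, x_land=87.140, impact vy=-20.799
  bounce: vy ← 0.88·20.799 = 18.303
Arc 3: start y=0.000, vy=18.303 → t=3.735, apex=17.093, x_land=123.859, impact vy=-18.303
  bounce: vy ← 0.88·18.303 = 16.107

1 4.620 28.502 45.414
2 4.245 22.072 87.140
3 3.735 17.093 123.859
final: 123.859 16.107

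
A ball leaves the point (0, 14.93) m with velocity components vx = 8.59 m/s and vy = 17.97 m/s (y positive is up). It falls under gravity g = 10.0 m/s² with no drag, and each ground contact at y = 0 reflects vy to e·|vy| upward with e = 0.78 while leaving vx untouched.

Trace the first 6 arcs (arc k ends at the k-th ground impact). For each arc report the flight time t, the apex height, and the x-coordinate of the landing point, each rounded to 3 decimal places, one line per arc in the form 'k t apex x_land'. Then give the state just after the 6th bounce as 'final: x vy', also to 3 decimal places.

1 4.290 31.076 36.851
2 3.889 18.907 70.259
3 3.034 11.503 96.317
4 2.366 6.998 116.642
5 1.846 4.258 132.496
6 1.440 2.590 144.862
final: 144.862 5.614

Arc 1: start y=14.930, vy=17.970 → t=4.290, apex=31.076, x_land=36.851, impact vy=-24.930
  bounce: vy ← 0.78·24.930 = 19.446
Arc 2: start y=0.000, vy=19.446 → t=3.889, apex=18.907, x_land=70.259, impact vy=-19.446
  bounce: vy ← 0.78·19.446 = 15.168
Arc 3: start y=0.000, vy=15.168 → t=3.034, apex=11.503, x_land=96.317, impact vy=-15.168
  bounce: vy ← 0.78·15.168 = 11.831
Arc 4: start y=0.000, vy=11.831 → t=2.366, apex=6.998, x_land=116.642, impact vy=-11.831
  bounce: vy ← 0.78·11.831 = 9.228
Arc 5: start y=0.000, vy=9.228 → t=1.846, apex=4.258, x_land=132.496, impact vy=-9.228
  bounce: vy ← 0.78·9.228 = 7.198
Arc 6: start y=0.000, vy=7.198 → t=1.440, apex=2.590, x_land=144.862, impact vy=-7.198
  bounce: vy ← 0.78·7.198 = 5.614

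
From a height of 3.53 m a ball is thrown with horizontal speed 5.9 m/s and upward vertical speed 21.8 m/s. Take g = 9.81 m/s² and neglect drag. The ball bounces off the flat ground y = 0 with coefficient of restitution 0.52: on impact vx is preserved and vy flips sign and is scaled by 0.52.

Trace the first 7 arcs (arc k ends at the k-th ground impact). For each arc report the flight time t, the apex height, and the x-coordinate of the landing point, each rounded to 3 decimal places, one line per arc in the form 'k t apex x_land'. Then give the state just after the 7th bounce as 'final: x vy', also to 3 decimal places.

Arc 1: start y=3.530, vy=21.800 → t=4.601, apex=27.752, x_land=27.145, impact vy=-23.334
  bounce: vy ← 0.52·23.334 = 12.134
Arc 2: start y=0.000, vy=12.134 → t=2.474, apex=7.504, x_land=41.740, impact vy=-12.134
  bounce: vy ← 0.52·12.134 = 6.310
Arc 3: start y=0.000, vy=6.310 → t=1.286, apex=2.029, x_land=49.330, impact vy=-6.310
  bounce: vy ← 0.52·6.310 = 3.281
Arc 4: start y=0.000, vy=3.281 → t=0.669, apex=0.549, x_land=53.277, impact vy=-3.281
  bounce: vy ← 0.52·3.281 = 1.706
Arc 5: start y=0.000, vy=1.706 → t=0.348, apex=0.148, x_land=55.329, impact vy=-1.706
  bounce: vy ← 0.52·1.706 = 0.887
Arc 6: start y=0.000, vy=0.887 → t=0.181, apex=0.040, x_land=56.396, impact vy=-0.887
  bounce: vy ← 0.52·0.887 = 0.461
Arc 7: start y=0.000, vy=0.461 → t=0.094, apex=0.011, x_land=56.951, impact vy=-0.461
  bounce: vy ← 0.52·0.461 = 0.240

1 4.601 27.752 27.145
2 2.474 7.504 41.740
3 1.286 2.029 49.330
4 0.669 0.549 53.277
5 0.348 0.148 55.329
6 0.181 0.040 56.396
7 0.094 0.011 56.951
final: 56.951 0.240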